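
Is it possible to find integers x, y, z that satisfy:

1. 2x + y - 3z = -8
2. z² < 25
Yes

Take x = -4, y = 0, z = 0. Substituting into each constraint:
  (1) 2(-4) + 0 - 3(0) = -8 ✓
  (2) z² = (0)² = 0, and 0 < 25 ✓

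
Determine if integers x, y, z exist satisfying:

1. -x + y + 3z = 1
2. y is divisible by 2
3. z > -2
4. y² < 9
Yes

Take x = -1, y = 0, z = 0. Substituting into each constraint:
  (1) 1 + 0 + 3(0) = 1 ✓
  (2) 0 = 2 × 0, remainder 0 ✓
  (3) 0 > -2 ✓
  (4) y² = (0)² = 0, and 0 < 9 ✓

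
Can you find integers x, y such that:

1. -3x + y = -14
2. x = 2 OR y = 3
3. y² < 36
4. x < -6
No

A contradictory subset is {-3x + y = -14, x = 2 OR y = 3, x < -6}. No integer assignment can satisfy these jointly:

  - -3x + y = -14: is a linear equation tying the variables together
  - x = 2 OR y = 3: forces a choice: either x = 2 or y = 3
  - x < -6: bounds one variable relative to a constant

Split on the disjunction (x = 2 OR y = 3):
  • If x = 2: this contradicts the bound x ≤ -7.
  • If y = 3: with y = 3, every remaining term of the linear equation is divisible by 3, so the left side is ≡ 0 (mod 3); but the right side -17 ≡ 1 (mod 3). No integers can satisfy it.
Both branches are infeasible, so the system has no integer solution.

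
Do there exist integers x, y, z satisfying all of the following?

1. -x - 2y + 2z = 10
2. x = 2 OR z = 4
Yes

Take x = 2, y = 0, z = 6. Substituting into each constraint:
  (1) (-2) - 2(0) + 2(6) = 10 ✓
  (2) x = 2, target 2 ✓ (first branch holds)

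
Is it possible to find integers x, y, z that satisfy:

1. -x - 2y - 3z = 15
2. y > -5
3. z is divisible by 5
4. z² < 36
Yes

Take x = -7, y = -4, z = 0. Substituting into each constraint:
  (1) 7 - 2(-4) - 3(0) = 15 ✓
  (2) -4 > -5 ✓
  (3) 0 = 5 × 0, remainder 0 ✓
  (4) z² = (0)² = 0, and 0 < 36 ✓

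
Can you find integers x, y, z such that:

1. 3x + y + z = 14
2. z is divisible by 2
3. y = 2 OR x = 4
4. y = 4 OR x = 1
Yes

Take x = 4, y = 4, z = -2. Substituting into each constraint:
  (1) 3(4) + 4 + (-2) = 14 ✓
  (2) -2 = 2 × -1, remainder 0 ✓
  (3) x = 4, target 4 ✓ (second branch holds)
  (4) y = 4, target 4 ✓ (first branch holds)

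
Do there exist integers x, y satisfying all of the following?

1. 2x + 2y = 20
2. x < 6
Yes

Take x = 5, y = 5. Substituting into each constraint:
  (1) 2(5) + 2(5) = 20 ✓
  (2) 5 < 6 ✓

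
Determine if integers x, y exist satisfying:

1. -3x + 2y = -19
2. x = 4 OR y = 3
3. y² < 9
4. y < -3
No

A contradictory subset is {-3x + 2y = -19, x = 4 OR y = 3, y < -3}. No integer assignment can satisfy these jointly:

  - -3x + 2y = -19: is a linear equation tying the variables together
  - x = 4 OR y = 3: forces a choice: either x = 4 or y = 3
  - y < -3: bounds one variable relative to a constant

Split on the disjunction (x = 4 OR y = 3):
  • If x = 4: with x = 4, every remaining term of the linear equation is divisible by 2, so the left side is ≡ 0 (mod 2); but the right side -7 ≡ 1 (mod 2). No integers can satisfy it.
  • If y = 3: this contradicts the bound y ≤ -4.
Both branches are infeasible, so the system has no integer solution.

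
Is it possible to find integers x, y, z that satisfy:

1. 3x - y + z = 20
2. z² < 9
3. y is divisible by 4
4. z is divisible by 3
Yes

Take x = 8, y = 4, z = 0. Substituting into each constraint:
  (1) 3(8) + (-4) + 0 = 20 ✓
  (2) z² = (0)² = 0, and 0 < 9 ✓
  (3) 4 = 4 × 1, remainder 0 ✓
  (4) 0 = 3 × 0, remainder 0 ✓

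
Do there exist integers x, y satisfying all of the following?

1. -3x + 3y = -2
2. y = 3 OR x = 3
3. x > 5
No

Even the single constraint (-3x + 3y = -2) is infeasible over the integers.

  - -3x + 3y = -2: every term on the left is divisible by 3, so the LHS ≡ 0 (mod 3), but the RHS -2 is not — no integer solution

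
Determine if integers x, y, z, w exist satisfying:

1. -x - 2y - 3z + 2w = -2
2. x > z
Yes

Take x = 0, y = 4, z = -2, w = 0. Substituting into each constraint:
  (1) 0 - 2(4) - 3(-2) + 2(0) = -2 ✓
  (2) 0 > -2 ✓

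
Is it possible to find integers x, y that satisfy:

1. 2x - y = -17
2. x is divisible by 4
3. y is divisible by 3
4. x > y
Yes

Take x = -28, y = -39. Substituting into each constraint:
  (1) 2(-28) + 39 = -17 ✓
  (2) -28 = 4 × -7, remainder 0 ✓
  (3) -39 = 3 × -13, remainder 0 ✓
  (4) -28 > -39 ✓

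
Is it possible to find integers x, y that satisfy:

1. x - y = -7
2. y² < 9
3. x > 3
No

The full constraint system is jointly infeasible over the integers. Each constraint and what it forces:

  - x - y = -7: is a linear equation tying the variables together
  - y² < 9: restricts y to |y| ≤ 2
  - x > 3: bounds one variable relative to a constant

Range argument: with x ∈ [4, ∞], y ∈ [-2, 2], the left side of the equation is at least 2, but the right side is -7 < 2. No integer solution exists.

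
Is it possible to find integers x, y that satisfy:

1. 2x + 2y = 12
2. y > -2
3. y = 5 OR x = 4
Yes

Take x = 4, y = 2. Substituting into each constraint:
  (1) 2(4) + 2(2) = 12 ✓
  (2) 2 > -2 ✓
  (3) x = 4, target 4 ✓ (second branch holds)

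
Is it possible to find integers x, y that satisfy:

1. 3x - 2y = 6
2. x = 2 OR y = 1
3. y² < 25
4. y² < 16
Yes

Take x = 2, y = 0. Substituting into each constraint:
  (1) 3(2) - 2(0) = 6 ✓
  (2) x = 2, target 2 ✓ (first branch holds)
  (3) y² = (0)² = 0, and 0 < 25 ✓
  (4) y² = (0)² = 0, and 0 < 16 ✓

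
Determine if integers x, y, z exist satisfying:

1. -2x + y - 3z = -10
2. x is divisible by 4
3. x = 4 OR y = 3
Yes

Take x = 4, y = 1, z = 1. Substituting into each constraint:
  (1) -2(4) + 1 - 3(1) = -10 ✓
  (2) 4 = 4 × 1, remainder 0 ✓
  (3) x = 4, target 4 ✓ (first branch holds)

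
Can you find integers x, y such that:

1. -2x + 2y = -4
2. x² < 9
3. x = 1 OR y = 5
Yes

Take x = 1, y = -1. Substituting into each constraint:
  (1) -2(1) + 2(-1) = -4 ✓
  (2) x² = (1)² = 1, and 1 < 9 ✓
  (3) x = 1, target 1 ✓ (first branch holds)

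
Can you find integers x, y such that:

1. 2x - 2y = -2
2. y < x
No

The full constraint system is jointly infeasible over the integers. Each constraint and what it forces:

  - 2x - 2y = -2: is a linear equation tying the variables together
  - y < x: bounds one variable relative to another variable

From the equation, x − y = -1, i.e. x − y = -1; but x > y requires x − y ≥ 1. Contradiction.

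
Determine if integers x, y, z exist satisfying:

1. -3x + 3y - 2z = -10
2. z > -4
Yes

Take x = 0, y = 0, z = 5. Substituting into each constraint:
  (1) -3(0) + 3(0) - 2(5) = -10 ✓
  (2) 5 > -4 ✓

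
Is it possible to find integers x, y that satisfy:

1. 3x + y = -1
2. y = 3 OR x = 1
Yes

Take x = 1, y = -4. Substituting into each constraint:
  (1) 3(1) + (-4) = -1 ✓
  (2) x = 1, target 1 ✓ (second branch holds)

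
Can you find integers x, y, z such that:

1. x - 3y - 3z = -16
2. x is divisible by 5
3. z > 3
Yes

Take x = 5, y = -1, z = 8. Substituting into each constraint:
  (1) 5 - 3(-1) - 3(8) = -16 ✓
  (2) 5 = 5 × 1, remainder 0 ✓
  (3) 8 > 3 ✓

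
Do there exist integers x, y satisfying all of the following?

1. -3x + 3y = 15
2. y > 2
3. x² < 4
Yes

Take x = 0, y = 5. Substituting into each constraint:
  (1) -3(0) + 3(5) = 15 ✓
  (2) 5 > 2 ✓
  (3) x² = (0)² = 0, and 0 < 4 ✓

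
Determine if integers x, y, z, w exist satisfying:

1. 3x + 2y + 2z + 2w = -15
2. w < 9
Yes

Take x = -5, y = 0, z = 0, w = 0. Substituting into each constraint:
  (1) 3(-5) + 2(0) + 2(0) + 2(0) = -15 ✓
  (2) 0 < 9 ✓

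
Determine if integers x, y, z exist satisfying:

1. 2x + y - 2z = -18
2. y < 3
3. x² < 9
Yes

Take x = 0, y = -18, z = 0. Substituting into each constraint:
  (1) 2(0) + (-18) - 2(0) = -18 ✓
  (2) -18 < 3 ✓
  (3) x² = (0)² = 0, and 0 < 9 ✓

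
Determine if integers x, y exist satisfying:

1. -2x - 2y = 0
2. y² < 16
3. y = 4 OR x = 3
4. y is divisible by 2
No

The full constraint system is jointly infeasible over the integers. Each constraint and what it forces:

  - -2x - 2y = 0: is a linear equation tying the variables together
  - y² < 16: restricts y to |y| ≤ 3
  - y = 4 OR x = 3: forces a choice: either y = 4 or x = 3
  - y is divisible by 2: restricts y to multiples of 2

Split on the disjunction (y = 4 OR x = 3):
  • If y = 4: this contradicts y² < 16, which requires |y| ≤ 3.
  • If x = 3: with x = 3, writing y = 2y', every remaining term of the linear equation is divisible by 4, so the left side is ≡ 0 (mod 4); but the right side 6 ≡ 2 (mod 4). No integers can satisfy it.
Both branches are infeasible, so the system has no integer solution.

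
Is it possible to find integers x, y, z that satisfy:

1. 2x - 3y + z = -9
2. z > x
Yes

Take x = 0, y = 4, z = 3. Substituting into each constraint:
  (1) 2(0) - 3(4) + 3 = -9 ✓
  (2) 3 > 0 ✓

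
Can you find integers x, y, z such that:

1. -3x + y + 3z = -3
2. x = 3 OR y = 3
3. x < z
Yes

Take x = 3, y = -6, z = 4. Substituting into each constraint:
  (1) -3(3) + (-6) + 3(4) = -3 ✓
  (2) x = 3, target 3 ✓ (first branch holds)
  (3) 3 < 4 ✓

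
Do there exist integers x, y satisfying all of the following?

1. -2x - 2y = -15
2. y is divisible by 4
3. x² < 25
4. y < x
No

Even the single constraint (-2x - 2y = -15) is infeasible over the integers.

  - -2x - 2y = -15: every term on the left is divisible by 2, so the LHS ≡ 0 (mod 2), but the RHS -15 is not — no integer solution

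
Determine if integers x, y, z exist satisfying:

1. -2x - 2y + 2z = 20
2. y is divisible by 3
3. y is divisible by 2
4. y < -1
Yes

Take x = -4, y = -6, z = 0. Substituting into each constraint:
  (1) -2(-4) - 2(-6) + 2(0) = 20 ✓
  (2) -6 = 3 × -2, remainder 0 ✓
  (3) -6 = 2 × -3, remainder 0 ✓
  (4) -6 < -1 ✓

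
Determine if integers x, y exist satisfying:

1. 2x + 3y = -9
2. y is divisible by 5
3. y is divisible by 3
Yes

Take x = 18, y = -15. Substituting into each constraint:
  (1) 2(18) + 3(-15) = -9 ✓
  (2) -15 = 5 × -3, remainder 0 ✓
  (3) -15 = 3 × -5, remainder 0 ✓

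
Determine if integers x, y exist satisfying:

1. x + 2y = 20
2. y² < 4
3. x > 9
Yes

Take x = 20, y = 0. Substituting into each constraint:
  (1) 20 + 2(0) = 20 ✓
  (2) y² = (0)² = 0, and 0 < 4 ✓
  (3) 20 > 9 ✓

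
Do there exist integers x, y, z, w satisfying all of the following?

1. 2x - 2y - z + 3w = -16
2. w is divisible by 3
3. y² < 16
Yes

Take x = -8, y = 0, z = 0, w = 0. Substituting into each constraint:
  (1) 2(-8) - 2(0) + 0 + 3(0) = -16 ✓
  (2) 0 = 3 × 0, remainder 0 ✓
  (3) y² = (0)² = 0, and 0 < 16 ✓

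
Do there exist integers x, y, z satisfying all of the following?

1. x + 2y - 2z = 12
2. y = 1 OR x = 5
Yes

Take x = 10, y = 1, z = 0. Substituting into each constraint:
  (1) 10 + 2(1) - 2(0) = 12 ✓
  (2) y = 1, target 1 ✓ (first branch holds)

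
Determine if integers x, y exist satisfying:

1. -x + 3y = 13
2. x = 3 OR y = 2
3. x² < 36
No

The full constraint system is jointly infeasible over the integers. Each constraint and what it forces:

  - -x + 3y = 13: is a linear equation tying the variables together
  - x = 3 OR y = 2: forces a choice: either x = 3 or y = 2
  - x² < 36: restricts x to |x| ≤ 5

Split on the disjunction (x = 3 OR y = 2):
  • If x = 3: with x = 3, every remaining term of the linear equation is divisible by 3, so the left side is ≡ 0 (mod 3); but the right side 16 ≡ 1 (mod 3). No integers can satisfy it.
  • If y = 2: the equation forces x = -7, but x² < 36 requires |x| ≤ 5.
Both branches are infeasible, so the system has no integer solution.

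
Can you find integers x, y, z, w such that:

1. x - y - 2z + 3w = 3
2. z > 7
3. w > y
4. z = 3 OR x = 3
Yes

Take x = 3, y = 5, z = 8, w = 7. Substituting into each constraint:
  (1) 3 + (-5) - 2(8) + 3(7) = 3 ✓
  (2) 8 > 7 ✓
  (3) 7 > 5 ✓
  (4) x = 3, target 3 ✓ (second branch holds)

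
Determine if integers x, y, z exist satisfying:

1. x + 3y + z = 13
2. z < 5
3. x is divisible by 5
Yes

Take x = 0, y = 3, z = 4. Substituting into each constraint:
  (1) 0 + 3(3) + 4 = 13 ✓
  (2) 4 < 5 ✓
  (3) 0 = 5 × 0, remainder 0 ✓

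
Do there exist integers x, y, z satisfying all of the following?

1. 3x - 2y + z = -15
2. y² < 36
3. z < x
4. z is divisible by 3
Yes

Take x = 6, y = 3, z = -27. Substituting into each constraint:
  (1) 3(6) - 2(3) + (-27) = -15 ✓
  (2) y² = (3)² = 9, and 9 < 36 ✓
  (3) -27 < 6 ✓
  (4) -27 = 3 × -9, remainder 0 ✓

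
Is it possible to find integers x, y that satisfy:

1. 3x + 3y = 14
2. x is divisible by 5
No

Even the single constraint (3x + 3y = 14) is infeasible over the integers.

  - 3x + 3y = 14: every term on the left is divisible by 3, so the LHS ≡ 0 (mod 3), but the RHS 14 is not — no integer solution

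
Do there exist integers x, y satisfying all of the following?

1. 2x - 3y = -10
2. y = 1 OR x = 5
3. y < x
No

The full constraint system is jointly infeasible over the integers. Each constraint and what it forces:

  - 2x - 3y = -10: is a linear equation tying the variables together
  - y = 1 OR x = 5: forces a choice: either y = 1 or x = 5
  - y < x: bounds one variable relative to another variable

Split on the disjunction (y = 1 OR x = 5):
  • If y = 1: with y = 1, every remaining term of the linear equation is divisible by 2, so the left side is ≡ 0 (mod 2); but the right side -7 ≡ 1 (mod 2). No integers can satisfy it.
  • If x = 5: with x = 5, every remaining term of the linear equation is divisible by 3, so the left side is ≡ 0 (mod 3); but the right side -20 ≡ 1 (mod 3). No integers can satisfy it.
Both branches are infeasible, so the system has no integer solution.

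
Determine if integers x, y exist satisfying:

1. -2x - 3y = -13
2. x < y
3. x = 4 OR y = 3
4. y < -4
No

A contradictory subset is {-2x - 3y = -13, x < y, y < -4}. No integer assignment can satisfy these jointly:

  - -2x - 3y = -13: is a linear equation tying the variables together
  - x < y: bounds one variable relative to another variable
  - y < -4: bounds one variable relative to a constant

Propagating the comparison: x < y and y ≤ -5 give x ≤ -6. Range argument: with x ∈ [−∞, -6], y ∈ [−∞, -5], the left side of the equation is at least 27, but the right side is -13 < 27. No integer solution exists.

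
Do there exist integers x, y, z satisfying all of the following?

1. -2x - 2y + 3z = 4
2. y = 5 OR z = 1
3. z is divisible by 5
Yes

Take x = 8, y = 5, z = 10. Substituting into each constraint:
  (1) -2(8) - 2(5) + 3(10) = 4 ✓
  (2) y = 5, target 5 ✓ (first branch holds)
  (3) 10 = 5 × 2, remainder 0 ✓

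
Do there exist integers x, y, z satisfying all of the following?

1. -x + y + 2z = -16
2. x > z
Yes

Take x = 0, y = -14, z = -1. Substituting into each constraint:
  (1) 0 + (-14) + 2(-1) = -16 ✓
  (2) 0 > -1 ✓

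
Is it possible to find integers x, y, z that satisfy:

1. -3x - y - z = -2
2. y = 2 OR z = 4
Yes

Take x = 0, y = 2, z = 0. Substituting into each constraint:
  (1) -3(0) + (-2) + 0 = -2 ✓
  (2) y = 2, target 2 ✓ (first branch holds)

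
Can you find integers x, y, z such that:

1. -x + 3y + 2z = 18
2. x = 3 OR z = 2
Yes

Take x = 1, y = 5, z = 2. Substituting into each constraint:
  (1) (-1) + 3(5) + 2(2) = 18 ✓
  (2) z = 2, target 2 ✓ (second branch holds)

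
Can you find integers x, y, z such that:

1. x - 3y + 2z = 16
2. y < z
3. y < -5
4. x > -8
Yes

Take x = -2, y = -6, z = 0. Substituting into each constraint:
  (1) (-2) - 3(-6) + 2(0) = 16 ✓
  (2) -6 < 0 ✓
  (3) -6 < -5 ✓
  (4) -2 > -8 ✓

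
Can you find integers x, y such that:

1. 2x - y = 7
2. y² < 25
Yes

Take x = 4, y = 1. Substituting into each constraint:
  (1) 2(4) + (-1) = 7 ✓
  (2) y² = (1)² = 1, and 1 < 25 ✓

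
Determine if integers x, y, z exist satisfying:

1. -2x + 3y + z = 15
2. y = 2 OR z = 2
Yes

Take x = -5, y = 1, z = 2. Substituting into each constraint:
  (1) -2(-5) + 3(1) + 2 = 15 ✓
  (2) z = 2, target 2 ✓ (second branch holds)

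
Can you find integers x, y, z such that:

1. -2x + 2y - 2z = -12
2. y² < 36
Yes

Take x = 6, y = 0, z = 0. Substituting into each constraint:
  (1) -2(6) + 2(0) - 2(0) = -12 ✓
  (2) y² = (0)² = 0, and 0 < 36 ✓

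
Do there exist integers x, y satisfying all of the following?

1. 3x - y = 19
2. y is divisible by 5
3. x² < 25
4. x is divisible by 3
Yes

Take x = 3, y = -10. Substituting into each constraint:
  (1) 3(3) + 10 = 19 ✓
  (2) -10 = 5 × -2, remainder 0 ✓
  (3) x² = (3)² = 9, and 9 < 25 ✓
  (4) 3 = 3 × 1, remainder 0 ✓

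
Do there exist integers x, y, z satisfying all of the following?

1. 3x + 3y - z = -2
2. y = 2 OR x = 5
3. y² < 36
Yes

Take x = 0, y = 2, z = 8. Substituting into each constraint:
  (1) 3(0) + 3(2) + (-8) = -2 ✓
  (2) y = 2, target 2 ✓ (first branch holds)
  (3) y² = (2)² = 4, and 4 < 36 ✓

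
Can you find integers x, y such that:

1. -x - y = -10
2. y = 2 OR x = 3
Yes

Take x = 3, y = 7. Substituting into each constraint:
  (1) (-3) + (-7) = -10 ✓
  (2) x = 3, target 3 ✓ (second branch holds)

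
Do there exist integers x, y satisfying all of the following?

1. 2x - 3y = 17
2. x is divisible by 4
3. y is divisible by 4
No

A contradictory subset is {2x - 3y = 17, y is divisible by 4}. No integer assignment can satisfy these jointly:

  - 2x - 3y = 17: is a linear equation tying the variables together
  - y is divisible by 4: restricts y to multiples of 4

Modular obstruction: writing y = 4y', every remaining term of the linear equation is divisible by 2, so the left side is ≡ 0 (mod 2); but the right side 17 ≡ 1 (mod 2). No integers can satisfy it.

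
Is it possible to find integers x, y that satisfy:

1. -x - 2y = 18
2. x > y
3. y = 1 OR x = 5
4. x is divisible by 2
No

A contradictory subset is {-x - 2y = 18, x > y, y = 1 OR x = 5}. No integer assignment can satisfy these jointly:

  - -x - 2y = 18: is a linear equation tying the variables together
  - x > y: bounds one variable relative to another variable
  - y = 1 OR x = 5: forces a choice: either y = 1 or x = 5

Split on the disjunction (y = 1 OR x = 5):
  • If y = 1: the equation forces x = -20, giving (y, x) = (1, -20), which violates x > y.
  • If x = 5: with x = 5, every remaining term of the linear equation is divisible by 2, so the left side is ≡ 0 (mod 2); but the right side 23 ≡ 1 (mod 2). No integers can satisfy it.
Both branches are infeasible, so the system has no integer solution.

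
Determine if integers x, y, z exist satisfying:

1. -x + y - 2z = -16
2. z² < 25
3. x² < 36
Yes

Take x = 0, y = -16, z = 0. Substituting into each constraint:
  (1) 0 + (-16) - 2(0) = -16 ✓
  (2) z² = (0)² = 0, and 0 < 25 ✓
  (3) x² = (0)² = 0, and 0 < 36 ✓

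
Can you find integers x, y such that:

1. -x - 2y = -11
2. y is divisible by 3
Yes

Take x = 11, y = 0. Substituting into each constraint:
  (1) (-11) - 2(0) = -11 ✓
  (2) 0 = 3 × 0, remainder 0 ✓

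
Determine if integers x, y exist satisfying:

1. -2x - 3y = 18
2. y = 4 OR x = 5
Yes

Take x = -15, y = 4. Substituting into each constraint:
  (1) -2(-15) - 3(4) = 18 ✓
  (2) y = 4, target 4 ✓ (first branch holds)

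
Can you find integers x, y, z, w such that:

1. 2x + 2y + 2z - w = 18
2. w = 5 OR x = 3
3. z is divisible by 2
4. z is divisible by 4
Yes

Take x = 3, y = 9, z = 0, w = 6. Substituting into each constraint:
  (1) 2(3) + 2(9) + 2(0) + (-6) = 18 ✓
  (2) x = 3, target 3 ✓ (second branch holds)
  (3) 0 = 2 × 0, remainder 0 ✓
  (4) 0 = 4 × 0, remainder 0 ✓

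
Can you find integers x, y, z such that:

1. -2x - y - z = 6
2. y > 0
Yes

Take x = 0, y = 1, z = -7. Substituting into each constraint:
  (1) -2(0) + (-1) + 7 = 6 ✓
  (2) 1 > 0 ✓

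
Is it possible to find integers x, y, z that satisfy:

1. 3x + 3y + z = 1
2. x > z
Yes

Take x = 2, y = -2, z = 1. Substituting into each constraint:
  (1) 3(2) + 3(-2) + 1 = 1 ✓
  (2) 2 > 1 ✓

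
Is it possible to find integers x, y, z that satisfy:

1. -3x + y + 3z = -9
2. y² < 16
Yes

Take x = 3, y = 0, z = 0. Substituting into each constraint:
  (1) -3(3) + 0 + 3(0) = -9 ✓
  (2) y² = (0)² = 0, and 0 < 16 ✓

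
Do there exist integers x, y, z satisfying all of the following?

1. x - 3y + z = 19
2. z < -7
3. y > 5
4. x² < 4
No

The full constraint system is jointly infeasible over the integers. Each constraint and what it forces:

  - x - 3y + z = 19: is a linear equation tying the variables together
  - z < -7: bounds one variable relative to a constant
  - y > 5: bounds one variable relative to a constant
  - x² < 4: restricts x to |x| ≤ 1

Range argument: with x ∈ [-1, 1], y ∈ [6, ∞], z ∈ [−∞, -8], the left side of the equation is at most -25, but the right side is 19 > -25. No integer solution exists.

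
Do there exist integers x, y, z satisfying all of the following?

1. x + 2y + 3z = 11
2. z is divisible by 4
Yes

Take x = 11, y = 0, z = 0. Substituting into each constraint:
  (1) 11 + 2(0) + 3(0) = 11 ✓
  (2) 0 = 4 × 0, remainder 0 ✓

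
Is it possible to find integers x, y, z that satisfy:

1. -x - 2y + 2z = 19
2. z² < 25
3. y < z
Yes

Take x = -17, y = 0, z = 1. Substituting into each constraint:
  (1) 17 - 2(0) + 2(1) = 19 ✓
  (2) z² = (1)² = 1, and 1 < 25 ✓
  (3) 0 < 1 ✓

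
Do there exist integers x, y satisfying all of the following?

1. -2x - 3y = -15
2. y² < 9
Yes

Take x = 6, y = 1. Substituting into each constraint:
  (1) -2(6) - 3(1) = -15 ✓
  (2) y² = (1)² = 1, and 1 < 9 ✓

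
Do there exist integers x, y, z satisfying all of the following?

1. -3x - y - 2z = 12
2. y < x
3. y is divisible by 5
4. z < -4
Yes

Take x = 2, y = 0, z = -9. Substituting into each constraint:
  (1) -3(2) + 0 - 2(-9) = 12 ✓
  (2) 0 < 2 ✓
  (3) 0 = 5 × 0, remainder 0 ✓
  (4) -9 < -4 ✓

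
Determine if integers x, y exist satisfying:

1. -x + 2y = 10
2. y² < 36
Yes

Take x = 0, y = 5. Substituting into each constraint:
  (1) 0 + 2(5) = 10 ✓
  (2) y² = (5)² = 25, and 25 < 36 ✓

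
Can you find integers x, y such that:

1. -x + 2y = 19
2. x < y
Yes

Take x = 17, y = 18. Substituting into each constraint:
  (1) (-17) + 2(18) = 19 ✓
  (2) 17 < 18 ✓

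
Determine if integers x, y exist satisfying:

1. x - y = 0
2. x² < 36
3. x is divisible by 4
Yes

Take x = 0, y = 0. Substituting into each constraint:
  (1) 0 + 0 = 0 ✓
  (2) x² = (0)² = 0, and 0 < 36 ✓
  (3) 0 = 4 × 0, remainder 0 ✓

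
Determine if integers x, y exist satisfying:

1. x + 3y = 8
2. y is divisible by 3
Yes

Take x = 8, y = 0. Substituting into each constraint:
  (1) 8 + 3(0) = 8 ✓
  (2) 0 = 3 × 0, remainder 0 ✓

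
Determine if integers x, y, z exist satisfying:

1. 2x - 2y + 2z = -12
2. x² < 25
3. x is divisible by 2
Yes

Take x = 0, y = 0, z = -6. Substituting into each constraint:
  (1) 2(0) - 2(0) + 2(-6) = -12 ✓
  (2) x² = (0)² = 0, and 0 < 25 ✓
  (3) 0 = 2 × 0, remainder 0 ✓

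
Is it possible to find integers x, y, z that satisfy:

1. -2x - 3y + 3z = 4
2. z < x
Yes

Take x = 1, y = -2, z = 0. Substituting into each constraint:
  (1) -2(1) - 3(-2) + 3(0) = 4 ✓
  (2) 0 < 1 ✓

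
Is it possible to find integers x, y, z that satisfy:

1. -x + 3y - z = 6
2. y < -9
Yes

Take x = 0, y = -10, z = -36. Substituting into each constraint:
  (1) 0 + 3(-10) + 36 = 6 ✓
  (2) -10 < -9 ✓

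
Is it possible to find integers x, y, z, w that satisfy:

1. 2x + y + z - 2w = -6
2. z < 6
Yes

Take x = 0, y = 0, z = 0, w = 3. Substituting into each constraint:
  (1) 2(0) + 0 + 0 - 2(3) = -6 ✓
  (2) 0 < 6 ✓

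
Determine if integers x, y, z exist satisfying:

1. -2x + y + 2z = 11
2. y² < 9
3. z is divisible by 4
Yes

Take x = -5, y = 1, z = 0. Substituting into each constraint:
  (1) -2(-5) + 1 + 2(0) = 11 ✓
  (2) y² = (1)² = 1, and 1 < 9 ✓
  (3) 0 = 4 × 0, remainder 0 ✓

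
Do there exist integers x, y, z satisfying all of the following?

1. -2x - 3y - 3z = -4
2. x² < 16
Yes

Take x = 2, y = 0, z = 0. Substituting into each constraint:
  (1) -2(2) - 3(0) - 3(0) = -4 ✓
  (2) x² = (2)² = 4, and 4 < 16 ✓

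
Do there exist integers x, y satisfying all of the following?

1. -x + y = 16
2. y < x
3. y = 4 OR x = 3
No

A contradictory subset is {-x + y = 16, y < x}. No integer assignment can satisfy these jointly:

  - -x + y = 16: is a linear equation tying the variables together
  - y < x: bounds one variable relative to another variable

From the equation, x − y = -16, i.e. x − y = -16; but x > y requires x − y ≥ 1. Contradiction.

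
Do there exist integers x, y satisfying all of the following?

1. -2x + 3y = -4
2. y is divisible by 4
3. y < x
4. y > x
No

A contradictory subset is {y < x, y > x}. No integer assignment can satisfy these jointly:

  - y < x: bounds one variable relative to another variable
  - y > x: bounds one variable relative to another variable

Direct contradiction: x > y and y > x cannot both hold.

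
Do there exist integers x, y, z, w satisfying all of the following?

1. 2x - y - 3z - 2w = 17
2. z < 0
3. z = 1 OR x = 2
Yes

Take x = 2, y = -10, z = -1, w = 0. Substituting into each constraint:
  (1) 2(2) + 10 - 3(-1) - 2(0) = 17 ✓
  (2) -1 < 0 ✓
  (3) x = 2, target 2 ✓ (second branch holds)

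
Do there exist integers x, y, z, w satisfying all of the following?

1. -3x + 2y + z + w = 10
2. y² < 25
Yes

Take x = 0, y = 0, z = 0, w = 10. Substituting into each constraint:
  (1) -3(0) + 2(0) + 0 + 10 = 10 ✓
  (2) y² = (0)² = 0, and 0 < 25 ✓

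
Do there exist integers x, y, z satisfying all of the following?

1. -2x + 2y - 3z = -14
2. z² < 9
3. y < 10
Yes

Take x = 7, y = 0, z = 0. Substituting into each constraint:
  (1) -2(7) + 2(0) - 3(0) = -14 ✓
  (2) z² = (0)² = 0, and 0 < 9 ✓
  (3) 0 < 10 ✓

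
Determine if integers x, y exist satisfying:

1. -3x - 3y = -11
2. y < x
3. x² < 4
No

Even the single constraint (-3x - 3y = -11) is infeasible over the integers.

  - -3x - 3y = -11: every term on the left is divisible by 3, so the LHS ≡ 0 (mod 3), but the RHS -11 is not — no integer solution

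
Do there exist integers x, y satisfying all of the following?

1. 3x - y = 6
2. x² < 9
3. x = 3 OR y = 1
No

The full constraint system is jointly infeasible over the integers. Each constraint and what it forces:

  - 3x - y = 6: is a linear equation tying the variables together
  - x² < 9: restricts x to |x| ≤ 2
  - x = 3 OR y = 1: forces a choice: either x = 3 or y = 1

Split on the disjunction (x = 3 OR y = 1):
  • If x = 3: this contradicts x² < 9, which requires |x| ≤ 2.
  • If y = 1: with y = 1, every remaining term of the linear equation is divisible by 3, so the left side is ≡ 0 (mod 3); but the right side 7 ≡ 1 (mod 3). No integers can satisfy it.
Both branches are infeasible, so the system has no integer solution.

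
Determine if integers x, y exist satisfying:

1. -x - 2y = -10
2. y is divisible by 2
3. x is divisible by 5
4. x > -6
Yes

Take x = 10, y = 0. Substituting into each constraint:
  (1) (-10) - 2(0) = -10 ✓
  (2) 0 = 2 × 0, remainder 0 ✓
  (3) 10 = 5 × 2, remainder 0 ✓
  (4) 10 > -6 ✓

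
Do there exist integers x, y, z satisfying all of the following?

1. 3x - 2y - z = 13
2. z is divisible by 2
Yes

Take x = 1, y = -5, z = 0. Substituting into each constraint:
  (1) 3(1) - 2(-5) + 0 = 13 ✓
  (2) 0 = 2 × 0, remainder 0 ✓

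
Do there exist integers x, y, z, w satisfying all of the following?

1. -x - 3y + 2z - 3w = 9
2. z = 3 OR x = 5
Yes

Take x = 5, y = -4, z = 1, w = 0. Substituting into each constraint:
  (1) (-5) - 3(-4) + 2(1) - 3(0) = 9 ✓
  (2) x = 5, target 5 ✓ (second branch holds)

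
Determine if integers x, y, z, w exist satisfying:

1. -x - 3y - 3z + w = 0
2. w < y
Yes

Take x = -1, y = 0, z = 0, w = -1. Substituting into each constraint:
  (1) 1 - 3(0) - 3(0) + (-1) = 0 ✓
  (2) -1 < 0 ✓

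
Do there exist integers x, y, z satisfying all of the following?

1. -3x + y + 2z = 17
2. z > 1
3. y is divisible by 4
Yes

Take x = 1, y = 0, z = 10. Substituting into each constraint:
  (1) -3(1) + 0 + 2(10) = 17 ✓
  (2) 10 > 1 ✓
  (3) 0 = 4 × 0, remainder 0 ✓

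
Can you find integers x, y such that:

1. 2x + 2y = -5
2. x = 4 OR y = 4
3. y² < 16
No

Even the single constraint (2x + 2y = -5) is infeasible over the integers.

  - 2x + 2y = -5: every term on the left is divisible by 2, so the LHS ≡ 0 (mod 2), but the RHS -5 is not — no integer solution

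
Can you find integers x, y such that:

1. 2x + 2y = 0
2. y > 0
Yes

Take x = -1, y = 1. Substituting into each constraint:
  (1) 2(-1) + 2(1) = 0 ✓
  (2) 1 > 0 ✓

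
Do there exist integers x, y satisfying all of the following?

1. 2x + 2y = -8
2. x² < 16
Yes

Take x = 0, y = -4. Substituting into each constraint:
  (1) 2(0) + 2(-4) = -8 ✓
  (2) x² = (0)² = 0, and 0 < 16 ✓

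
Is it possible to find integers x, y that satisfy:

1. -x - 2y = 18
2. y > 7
Yes

Take x = -34, y = 8. Substituting into each constraint:
  (1) 34 - 2(8) = 18 ✓
  (2) 8 > 7 ✓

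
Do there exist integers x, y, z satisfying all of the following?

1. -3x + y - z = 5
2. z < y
Yes

Take x = -1, y = 0, z = -2. Substituting into each constraint:
  (1) -3(-1) + 0 + 2 = 5 ✓
  (2) -2 < 0 ✓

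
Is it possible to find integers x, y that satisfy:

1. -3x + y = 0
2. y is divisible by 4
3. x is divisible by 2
Yes

Take x = 0, y = 0. Substituting into each constraint:
  (1) -3(0) + 0 = 0 ✓
  (2) 0 = 4 × 0, remainder 0 ✓
  (3) 0 = 2 × 0, remainder 0 ✓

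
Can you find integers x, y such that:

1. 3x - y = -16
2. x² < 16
Yes

Take x = 0, y = 16. Substituting into each constraint:
  (1) 3(0) + (-16) = -16 ✓
  (2) x² = (0)² = 0, and 0 < 16 ✓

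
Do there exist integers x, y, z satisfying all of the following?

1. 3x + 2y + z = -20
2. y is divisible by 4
Yes

Take x = 0, y = 0, z = -20. Substituting into each constraint:
  (1) 3(0) + 2(0) + (-20) = -20 ✓
  (2) 0 = 4 × 0, remainder 0 ✓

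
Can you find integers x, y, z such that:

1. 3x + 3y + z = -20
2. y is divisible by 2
Yes

Take x = -7, y = 0, z = 1. Substituting into each constraint:
  (1) 3(-7) + 3(0) + 1 = -20 ✓
  (2) 0 = 2 × 0, remainder 0 ✓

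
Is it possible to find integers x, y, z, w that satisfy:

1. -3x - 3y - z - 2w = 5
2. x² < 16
Yes

Take x = 0, y = -2, z = 1, w = 0. Substituting into each constraint:
  (1) -3(0) - 3(-2) + (-1) - 2(0) = 5 ✓
  (2) x² = (0)² = 0, and 0 < 16 ✓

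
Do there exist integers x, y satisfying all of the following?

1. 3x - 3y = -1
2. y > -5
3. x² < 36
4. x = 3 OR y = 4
No

Even the single constraint (3x - 3y = -1) is infeasible over the integers.

  - 3x - 3y = -1: every term on the left is divisible by 3, so the LHS ≡ 0 (mod 3), but the RHS -1 is not — no integer solution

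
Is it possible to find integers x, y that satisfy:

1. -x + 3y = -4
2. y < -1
Yes

Take x = -2, y = -2. Substituting into each constraint:
  (1) 2 + 3(-2) = -4 ✓
  (2) -2 < -1 ✓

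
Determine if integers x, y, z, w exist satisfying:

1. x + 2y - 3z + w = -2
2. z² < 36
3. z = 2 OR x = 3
Yes

Take x = 0, y = 2, z = 2, w = 0. Substituting into each constraint:
  (1) 0 + 2(2) - 3(2) + 0 = -2 ✓
  (2) z² = (2)² = 4, and 4 < 36 ✓
  (3) z = 2, target 2 ✓ (first branch holds)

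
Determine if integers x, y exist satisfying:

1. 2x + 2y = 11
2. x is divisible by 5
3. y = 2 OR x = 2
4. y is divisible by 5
No

Even the single constraint (2x + 2y = 11) is infeasible over the integers.

  - 2x + 2y = 11: every term on the left is divisible by 2, so the LHS ≡ 0 (mod 2), but the RHS 11 is not — no integer solution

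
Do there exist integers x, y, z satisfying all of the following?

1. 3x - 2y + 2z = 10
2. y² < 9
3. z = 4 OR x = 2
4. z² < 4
Yes

Take x = 2, y = -2, z = 0. Substituting into each constraint:
  (1) 3(2) - 2(-2) + 2(0) = 10 ✓
  (2) y² = (-2)² = 4, and 4 < 9 ✓
  (3) x = 2, target 2 ✓ (second branch holds)
  (4) z² = (0)² = 0, and 0 < 4 ✓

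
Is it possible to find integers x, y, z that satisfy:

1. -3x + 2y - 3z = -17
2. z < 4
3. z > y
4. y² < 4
Yes

Take x = 5, y = -1, z = 0. Substituting into each constraint:
  (1) -3(5) + 2(-1) - 3(0) = -17 ✓
  (2) 0 < 4 ✓
  (3) 0 > -1 ✓
  (4) y² = (-1)² = 1, and 1 < 4 ✓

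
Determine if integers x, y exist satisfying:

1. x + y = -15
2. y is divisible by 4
Yes

Take x = -15, y = 0. Substituting into each constraint:
  (1) (-15) + 0 = -15 ✓
  (2) 0 = 4 × 0, remainder 0 ✓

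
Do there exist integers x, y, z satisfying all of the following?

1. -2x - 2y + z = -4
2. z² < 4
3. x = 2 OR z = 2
Yes

Take x = 2, y = 0, z = 0. Substituting into each constraint:
  (1) -2(2) - 2(0) + 0 = -4 ✓
  (2) z² = (0)² = 0, and 0 < 4 ✓
  (3) x = 2, target 2 ✓ (first branch holds)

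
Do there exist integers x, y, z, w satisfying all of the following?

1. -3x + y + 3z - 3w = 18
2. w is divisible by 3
Yes

Take x = 0, y = 18, z = 0, w = 0. Substituting into each constraint:
  (1) -3(0) + 18 + 3(0) - 3(0) = 18 ✓
  (2) 0 = 3 × 0, remainder 0 ✓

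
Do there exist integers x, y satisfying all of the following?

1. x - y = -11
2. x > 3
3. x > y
No

A contradictory subset is {x - y = -11, x > y}. No integer assignment can satisfy these jointly:

  - x - y = -11: is a linear equation tying the variables together
  - x > y: bounds one variable relative to another variable

From the equation, x − y = -11, i.e. x − y = -11; but x > y requires x − y ≥ 1. Contradiction.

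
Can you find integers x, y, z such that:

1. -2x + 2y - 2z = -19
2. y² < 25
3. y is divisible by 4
No

Even the single constraint (-2x + 2y - 2z = -19) is infeasible over the integers.

  - -2x + 2y - 2z = -19: every term on the left is divisible by 2, so the LHS ≡ 0 (mod 2), but the RHS -19 is not — no integer solution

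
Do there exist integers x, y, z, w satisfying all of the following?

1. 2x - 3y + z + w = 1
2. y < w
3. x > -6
Yes

Take x = 0, y = -1, z = -2, w = 0. Substituting into each constraint:
  (1) 2(0) - 3(-1) + (-2) + 0 = 1 ✓
  (2) -1 < 0 ✓
  (3) 0 > -6 ✓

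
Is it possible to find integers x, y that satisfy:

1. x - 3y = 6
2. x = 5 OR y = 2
Yes

Take x = 12, y = 2. Substituting into each constraint:
  (1) 12 - 3(2) = 6 ✓
  (2) y = 2, target 2 ✓ (second branch holds)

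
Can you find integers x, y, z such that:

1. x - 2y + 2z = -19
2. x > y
Yes

Take x = 1, y = 0, z = -10. Substituting into each constraint:
  (1) 1 - 2(0) + 2(-10) = -19 ✓
  (2) 1 > 0 ✓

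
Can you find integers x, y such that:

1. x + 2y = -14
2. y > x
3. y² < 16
Yes

Take x = -14, y = 0. Substituting into each constraint:
  (1) (-14) + 2(0) = -14 ✓
  (2) 0 > -14 ✓
  (3) y² = (0)² = 0, and 0 < 16 ✓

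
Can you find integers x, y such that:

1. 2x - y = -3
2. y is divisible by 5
Yes

Take x = 1, y = 5. Substituting into each constraint:
  (1) 2(1) + (-5) = -3 ✓
  (2) 5 = 5 × 1, remainder 0 ✓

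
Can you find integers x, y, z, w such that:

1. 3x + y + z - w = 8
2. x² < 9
Yes

Take x = 0, y = 0, z = 8, w = 0. Substituting into each constraint:
  (1) 3(0) + 0 + 8 + 0 = 8 ✓
  (2) x² = (0)² = 0, and 0 < 9 ✓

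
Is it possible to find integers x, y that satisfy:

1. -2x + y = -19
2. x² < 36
Yes

Take x = 0, y = -19. Substituting into each constraint:
  (1) -2(0) + (-19) = -19 ✓
  (2) x² = (0)² = 0, and 0 < 36 ✓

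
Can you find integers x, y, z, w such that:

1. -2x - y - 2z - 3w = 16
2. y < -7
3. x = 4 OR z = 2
Yes

Take x = 4, y = -9, z = 0, w = -5. Substituting into each constraint:
  (1) -2(4) + 9 - 2(0) - 3(-5) = 16 ✓
  (2) -9 < -7 ✓
  (3) x = 4, target 4 ✓ (first branch holds)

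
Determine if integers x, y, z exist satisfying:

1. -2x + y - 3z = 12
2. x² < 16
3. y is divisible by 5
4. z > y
Yes

Take x = 1, y = -10, z = -8. Substituting into each constraint:
  (1) -2(1) + (-10) - 3(-8) = 12 ✓
  (2) x² = (1)² = 1, and 1 < 16 ✓
  (3) -10 = 5 × -2, remainder 0 ✓
  (4) -8 > -10 ✓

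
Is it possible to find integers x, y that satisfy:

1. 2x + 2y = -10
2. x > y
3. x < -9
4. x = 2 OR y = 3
No

A contradictory subset is {2x + 2y = -10, x > y, x < -9}. No integer assignment can satisfy these jointly:

  - 2x + 2y = -10: is a linear equation tying the variables together
  - x > y: bounds one variable relative to another variable
  - x < -9: bounds one variable relative to a constant

Propagating the comparison: y < x and x ≤ -10 give y ≤ -11. Range argument: with x ∈ [−∞, -10], y ∈ [−∞, -11], the left side of the equation is at most -42, but the right side is -10 > -42. No integer solution exists.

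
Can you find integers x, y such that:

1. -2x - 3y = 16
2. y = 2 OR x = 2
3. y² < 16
Yes

Take x = -11, y = 2. Substituting into each constraint:
  (1) -2(-11) - 3(2) = 16 ✓
  (2) y = 2, target 2 ✓ (first branch holds)
  (3) y² = (2)² = 4, and 4 < 16 ✓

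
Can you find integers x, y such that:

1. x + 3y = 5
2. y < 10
Yes

Take x = 5, y = 0. Substituting into each constraint:
  (1) 5 + 3(0) = 5 ✓
  (2) 0 < 10 ✓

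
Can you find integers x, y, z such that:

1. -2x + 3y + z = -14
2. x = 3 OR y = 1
Yes

Take x = 8, y = 1, z = -1. Substituting into each constraint:
  (1) -2(8) + 3(1) + (-1) = -14 ✓
  (2) y = 1, target 1 ✓ (second branch holds)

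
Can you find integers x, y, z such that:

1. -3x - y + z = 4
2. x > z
Yes

Take x = 0, y = -5, z = -1. Substituting into each constraint:
  (1) -3(0) + 5 + (-1) = 4 ✓
  (2) 0 > -1 ✓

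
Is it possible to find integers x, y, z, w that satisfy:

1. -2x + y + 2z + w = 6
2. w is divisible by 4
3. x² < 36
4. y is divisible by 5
Yes

Take x = 0, y = 0, z = 3, w = 0. Substituting into each constraint:
  (1) -2(0) + 0 + 2(3) + 0 = 6 ✓
  (2) 0 = 4 × 0, remainder 0 ✓
  (3) x² = (0)² = 0, and 0 < 36 ✓
  (4) 0 = 5 × 0, remainder 0 ✓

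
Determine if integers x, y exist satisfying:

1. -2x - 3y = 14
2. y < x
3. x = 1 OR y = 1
No

The full constraint system is jointly infeasible over the integers. Each constraint and what it forces:

  - -2x - 3y = 14: is a linear equation tying the variables together
  - y < x: bounds one variable relative to another variable
  - x = 1 OR y = 1: forces a choice: either x = 1 or y = 1

Split on the disjunction (x = 1 OR y = 1):
  • If x = 1: with x = 1, every remaining term of the linear equation is divisible by 3, so the left side is ≡ 0 (mod 3); but the right side 16 ≡ 1 (mod 3). No integers can satisfy it.
  • If y = 1: with y = 1, every remaining term of the linear equation is divisible by 2, so the left side is ≡ 0 (mod 2); but the right side 17 ≡ 1 (mod 2). No integers can satisfy it.
Both branches are infeasible, so the system has no integer solution.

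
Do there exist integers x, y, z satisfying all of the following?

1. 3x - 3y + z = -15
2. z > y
Yes

Take x = -6, y = -1, z = 0. Substituting into each constraint:
  (1) 3(-6) - 3(-1) + 0 = -15 ✓
  (2) 0 > -1 ✓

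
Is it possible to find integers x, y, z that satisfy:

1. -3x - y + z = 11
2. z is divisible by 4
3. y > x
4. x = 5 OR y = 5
Yes

Take x = -4, y = 5, z = 4. Substituting into each constraint:
  (1) -3(-4) + (-5) + 4 = 11 ✓
  (2) 4 = 4 × 1, remainder 0 ✓
  (3) 5 > -4 ✓
  (4) y = 5, target 5 ✓ (second branch holds)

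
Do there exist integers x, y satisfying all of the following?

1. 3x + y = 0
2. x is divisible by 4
Yes

Take x = 0, y = 0. Substituting into each constraint:
  (1) 3(0) + 0 = 0 ✓
  (2) 0 = 4 × 0, remainder 0 ✓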